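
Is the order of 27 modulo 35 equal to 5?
No, the actual order is 4, not 5.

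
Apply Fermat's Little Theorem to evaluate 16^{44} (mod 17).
1

By Fermat's Little Theorem, a^(p-1) ≡ 1 (mod p) for prime p and gcd(a, p) = 1
Here p = 17, so 16^16 ≡ 1 (mod 17)
We can reduce the exponent: 44 mod 16 = 12
So 16^44 ≡ 16^12 (mod 17)
Computing: 16^12 mod 17 = 1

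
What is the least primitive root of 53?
2

A primitive root g modulo p has order p-1 = 52
Prime divisors of 52: [2, 13]
g is a primitive root iff g^(52/q) ≢ 1 (mod 53) for each prime divisor q
Testing small values:
  g = 2: 2^26 ≡ 52, 2^4 ≡ 16 (mod 53) → none is 1, primitive root!
The smallest primitive root is 2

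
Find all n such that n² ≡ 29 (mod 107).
The square roots of 29 mod 107 are 52 and 55. Verify: 52² = 2704 ≡ 29 (mod 107)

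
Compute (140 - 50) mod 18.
0

(140 - 50) = 90
90 mod 18 = 0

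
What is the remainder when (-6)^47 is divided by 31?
Using Fermat: (-6)^{30} ≡ 1 (mod 31). 47 ≡ 17 (mod 30). So (-6)^{47} ≡ (-6)^{17} ≡ 5 (mod 31)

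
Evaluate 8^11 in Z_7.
Using Fermat: 8^{6} ≡ 1 (mod 7). 11 ≡ 5 (mod 6). So 8^{11} ≡ 8^{5} ≡ 1 (mod 7)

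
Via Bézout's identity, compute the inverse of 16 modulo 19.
Extended GCD: 16(6) + 19(-5) = 1. So 16^(-1) ≡ 6 ≡ 6 (mod 19). Verify: 16 × 6 = 96 ≡ 1 (mod 19)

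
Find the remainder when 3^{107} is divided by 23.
By Fermat: 3^{22} ≡ 1 (mod 23). 107 = 4×22 + 19. So 3^{107} ≡ 3^{19} ≡ 6 (mod 23)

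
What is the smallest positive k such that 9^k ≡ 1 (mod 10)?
Powers of 9 mod 10: 9^1≡9, 9^2≡1. Order = 2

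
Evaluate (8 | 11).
(8/11) = 8^{5} mod 11 = -1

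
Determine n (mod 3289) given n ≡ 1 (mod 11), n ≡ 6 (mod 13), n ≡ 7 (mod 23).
2905

Using the Chinese Remainder Theorem:
M = product of moduli = 3289
For equation 1: M_1 = 299, 299 ≡ 2 (mod 11), inverse of 299 mod 11 is 6 (check: 2 × 6 = 12 ≡ 1 (mod 11))
For equation 2: M_2 = 253, 253 ≡ 6 (mod 13), inverse of 253 mod 13 is 11 (check: 6 × 11 = 66 ≡ 1 (mod 13))
For equation 3: M_3 = 143, 143 ≡ 5 (mod 23), inverse of 143 mod 23 is 14 (check: 5 × 14 = 70 ≡ 1 (mod 23))
Combine: n ≡ Σ r_i×M_i×(M_i⁻¹ mod m_i) = 1×299×6 + 6×253×11 + 7×143×14 = 1794 + 16698 + 14014 = 32506
32506 mod 3289 = 2905
n ≡ 2905 (mod 3289)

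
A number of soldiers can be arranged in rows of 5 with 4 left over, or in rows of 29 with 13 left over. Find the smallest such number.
M = 5 × 29 = 145. M₁ = 29, y₁ ≡ 4 (mod 5). M₂ = 5, y₂ ≡ 6 (mod 29). x = 4×29×4 + 13×5×6 ≡ 129 (mod 145). The smallest positive such number is 129.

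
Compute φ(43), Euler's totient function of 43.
42

Prime factorization: 43 = 43
Using the formula φ(n) = n × Π(1 - 1/p) for each prime factor p:
φ(43) = 43 × (1 - 1/43)
φ(43) = 42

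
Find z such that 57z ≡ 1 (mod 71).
57^(-1) ≡ 5 (mod 71). Verification: 57 × 5 = 285 ≡ 1 (mod 71)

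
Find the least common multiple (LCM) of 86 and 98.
4214

First find GCD(86, 98) using the Euclidean algorithm:
86 = 0 × 98 + 86
98 = 1 × 86 + 12
86 = 7 × 12 + 2
12 = 6 × 2 + 0
GCD(86, 98) = 2

LCM formula: LCM(a, b) = (a × b) / GCD(a, b)
LCM(86, 98) = (86 × 98) / 2
LCM(86, 98) = 8428 / 2
LCM(86, 98) = 4214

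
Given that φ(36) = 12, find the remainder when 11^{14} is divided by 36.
By Euler: 11^{12} ≡ 1 (mod 36) since gcd(11, 36) = 1. 14 = 1×12 + 2. So 11^{14} ≡ 11^{2} ≡ 13 (mod 36)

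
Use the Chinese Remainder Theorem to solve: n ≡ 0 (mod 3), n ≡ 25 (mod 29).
M = 3 × 29 = 87. M₁ = 29, y₁ ≡ 2 (mod 3). M₂ = 3, y₂ ≡ 10 (mod 29). n = 0×29×2 + 25×3×10 ≡ 54 (mod 87)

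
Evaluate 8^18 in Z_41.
Using repeated squaring. 18 = 16 + 2 (binary 10010). Repeated squaring mod 41: 8^1 ≡ 8; 8^2 ≡ 8² = 64 ≡ 23; 8^4 ≡ 23² = 529 ≡ 37; 8^8 ≡ 37² = 1369 ≡ 16; 8^16 ≡ 16² = 256 ≡ 10. Multiply: 8^18 = 8^16 × 8^2 ≡ 10 × 23 (mod 41): 10 × 23 = 230 ≡ 25. So 8^18 ≡ 25 (mod 41).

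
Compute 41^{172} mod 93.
82

Using successive squaring:
Binary expansion of 172: 10101100
Powers of 41 mod 93 (each is the square of the previous):
  41^1 ≡ 41 (mod 93)
  41^2 ≡ 41² = 1681 ≡ 7 (mod 93)
  41^4 ≡ 7² = 49 ≡ 49 (mod 93)
  41^8 ≡ 49² = 2401 ≡ 76 (mod 93)
  41^16 ≡ 76² = 5776 ≡ 10 (mod 93)
  41^32 ≡ 10² = 100 ≡ 7 (mod 93)
  41^64 ≡ 7² = 49 ≡ 49 (mod 93)
  41^128 ≡ 49² = 2401 ≡ 76 (mod 93)
172 = 128 + 32 + 8 + 4, so 41^172 = 41^128 × 41^32 × 41^8 × 41^4 ≡ 76 × 7 × 76 × 49 (mod 93)
Multiplying step by step:
  76 × 7 = 532 ≡ 67 (mod 93)
  67 × 76 = 5092 ≡ 70 (mod 93)
  70 × 49 = 3430 ≡ 82 (mod 93)
Result: 41^172 ≡ 82 (mod 93)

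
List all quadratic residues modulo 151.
QRs mod 151: {1, 2, 4, 5, 8, 9, 10, 11, 16, 17, 18, 19, 20, 21, 22, 25, 29, 31, 32, 34, 36, 37, 38, 39, 40, 42, 43, 44, 45, 47, 49, 50, 55, 58, 59, 62, 64, 68, 69, 72, 74, 76, 78, 80, 81, 84, 85, 86, 88, 90, 91, 94, 95, 97, 98, 99, 100, 103, 105, 110, 116, 118, 121, 123, 124, 125, 127, 128, 136, 137, 138, 139, 144, 145, 148}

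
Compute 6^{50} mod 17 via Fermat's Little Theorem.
2

By Fermat's Little Theorem, a^(p-1) ≡ 1 (mod p) for prime p and gcd(a, p) = 1
Here p = 17, so 6^16 ≡ 1 (mod 17)
We can reduce the exponent: 50 mod 16 = 2
So 6^50 ≡ 6^2 (mod 17)
Computing: 6^2 mod 17 = 2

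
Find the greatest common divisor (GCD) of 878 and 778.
2

Using the Euclidean algorithm:
878 = 1 × 778 + 100
778 = 7 × 100 + 78
100 = 1 × 78 + 22
78 = 3 × 22 + 12
22 = 1 × 12 + 10
12 = 1 × 10 + 2
10 = 5 × 2 + 0

GCD(878, 778) = 2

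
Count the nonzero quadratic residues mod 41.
For prime 41, there are (p-1)/2 = (41-1)/2 = 20 quadratic residues (excluding 0).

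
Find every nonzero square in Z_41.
QRs mod 41: {1, 2, 4, 5, 8, 9, 10, 16, 18, 20, 21, 23, 25, 31, 32, 33, 36, 37, 39, 40}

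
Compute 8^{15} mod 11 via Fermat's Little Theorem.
10

By Fermat's Little Theorem, a^(p-1) ≡ 1 (mod p) for prime p and gcd(a, p) = 1
Here p = 11, so 8^10 ≡ 1 (mod 11)
We can reduce the exponent: 15 mod 10 = 5
So 8^15 ≡ 8^5 (mod 11)
Computing: 8^5 mod 11 = 10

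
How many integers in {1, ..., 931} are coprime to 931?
756

Prime factorization: 931 = 7^2 × 19
Using the formula φ(n) = n × Π(1 - 1/p) for each prime factor p:
φ(931) = 931 × (1 - 1/7) × (1 - 1/19)
φ(931) = 756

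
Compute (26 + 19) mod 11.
1

(26 + 19) = 45
45 mod 11 = 1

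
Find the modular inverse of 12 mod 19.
12^(-1) ≡ 8 (mod 19). Verification: 12 × 8 = 96 ≡ 1 (mod 19)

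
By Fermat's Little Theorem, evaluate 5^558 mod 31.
By Fermat: 5^{30} ≡ 1 (mod 31). 558 ≡ 18 (mod 30). So 5^{558} ≡ 5^{18} ≡ 1 (mod 31)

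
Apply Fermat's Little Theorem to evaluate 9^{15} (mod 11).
1

By Fermat's Little Theorem, a^(p-1) ≡ 1 (mod p) for prime p and gcd(a, p) = 1
Here p = 11, so 9^10 ≡ 1 (mod 11)
We can reduce the exponent: 15 mod 10 = 5
So 9^15 ≡ 9^5 (mod 11)
Computing: 9^5 mod 11 = 1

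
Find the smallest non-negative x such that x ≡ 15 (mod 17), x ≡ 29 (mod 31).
525

Using the Chinese Remainder Theorem:
M = product of moduli = 527
For equation 1: M_1 = 31, 31 ≡ 14 (mod 17), inverse of 31 mod 17 is 11 (check: 14 × 11 = 154 ≡ 1 (mod 17))
For equation 2: M_2 = 17, 17 ≡ 17 (mod 31), inverse of 17 mod 31 is 11 (check: 17 × 11 = 187 ≡ 1 (mod 31))
Combine: x ≡ Σ r_i×M_i×(M_i⁻¹ mod m_i) = 15×31×11 + 29×17×11 = 5115 + 5423 = 10538
10538 mod 527 = 525
x ≡ 525 (mod 527)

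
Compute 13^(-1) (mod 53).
49

Using Extended Euclidean Algorithm:
gcd(13, 53) = 1
Bezout coefficients: 13 × -4 + 53 × 1 = 1
So 13 × -4 ≡ 1 (mod 53)
The inverse is -4 mod 53 = 49
Verification: 13 × 49 = 637 = 12 × 53 + 1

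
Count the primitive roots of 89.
40

The number of primitive roots modulo p is φ(p-1) = φ(88)
φ(88) = 40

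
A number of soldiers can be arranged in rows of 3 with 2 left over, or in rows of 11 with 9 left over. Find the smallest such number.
M = 3 × 11 = 33. M₁ = 11, y₁ ≡ 2 (mod 3). M₂ = 3, y₂ ≡ 4 (mod 11). m = 2×11×2 + 9×3×4 ≡ 20 (mod 33). The smallest positive such number is 20.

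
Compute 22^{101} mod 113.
62

Using successive squaring:
Binary expansion of 101: 1100101
Powers of 22 mod 113 (each is the square of the previous):
  22^1 ≡ 22 (mod 113)
  22^2 ≡ 22² = 484 ≡ 32 (mod 113)
  22^4 ≡ 32² = 1024 ≡ 7 (mod 113)
  22^8 ≡ 7² = 49 ≡ 49 (mod 113)
  22^16 ≡ 49² = 2401 ≡ 28 (mod 113)
  22^32 ≡ 28² = 784 ≡ 106 (mod 113)
  22^64 ≡ 106² = 11236 ≡ 49 (mod 113)
101 = 64 + 32 + 4 + 1, so 22^101 = 22^64 × 22^32 × 22^4 × 22^1 ≡ 49 × 106 × 7 × 22 (mod 113)
Multiplying step by step:
  49 × 106 = 5194 ≡ 109 (mod 113)
  109 × 7 = 763 ≡ 85 (mod 113)
  85 × 22 = 1870 ≡ 62 (mod 113)
Result: 22^101 ≡ 62 (mod 113)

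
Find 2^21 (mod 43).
Using repeated squaring. 21 = 16 + 4 + 1 (binary 10101). Repeated squaring mod 43: 2^1 ≡ 2; 2^2 ≡ 2² = 4 ≡ 4; 2^4 ≡ 4² = 16 ≡ 16; 2^8 ≡ 16² = 256 ≡ 41; 2^16 ≡ 41² = 1681 ≡ 4. Multiply: 2^21 = 2^16 × 2^4 × 2^1 ≡ 4 × 16 × 2 (mod 43): 4 × 16 = 64 ≡ 21; 21 × 2 = 42 ≡ 42. So 2^21 ≡ 42 (mod 43).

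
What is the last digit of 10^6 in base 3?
10 ≡ 1 (mod 3). 6 = 4 + 2 (binary 110). Repeated squaring mod 3: 1^1 ≡ 1; 1^2 ≡ 1² = 1 ≡ 1; 1^4 ≡ 1² = 1 ≡ 1. Multiply: 10^6 ≡ 1^4 × 1^2 ≡ 1 × 1 (mod 3): 1 × 1 = 1 ≡ 1. So 10^6 ≡ 1 (mod 3).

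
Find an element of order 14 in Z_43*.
2 has order 14 mod 43 since 2^{14} ≡ 1 (mod 43) and no smaller power works.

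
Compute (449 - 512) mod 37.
11

(449 - 512) = -63
-63 mod 37 = 11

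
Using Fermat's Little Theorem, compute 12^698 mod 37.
By Fermat: 12^{36} ≡ 1 (mod 37). 698 ≡ 14 (mod 36). So 12^{698} ≡ 12^{14} ≡ 7 (mod 37)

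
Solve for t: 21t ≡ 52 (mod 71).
16

Since gcd(21, 71) = 1 divides 52, a solution exists.
Multiply both sides by the inverse of 21 mod 71:
  21^(-1) mod 71 = 44
  x ≡ 44 × 52 ≡ 2288 ≡ 16 (mod 71)
Verification: 21 × 16 = 336 = 4 × 71 + 52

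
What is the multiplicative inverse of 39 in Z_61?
39^(-1) ≡ 36 (mod 61). Verification: 39 × 36 = 1404 ≡ 1 (mod 61)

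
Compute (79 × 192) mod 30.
18

(79 × 192) = 15168
15168 mod 30 = 18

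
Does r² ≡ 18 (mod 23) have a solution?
By Euler's criterion: 18^{11} ≡ 1 (mod 23). Since this equals 1, 18 is a QR.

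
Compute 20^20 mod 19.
Using Fermat: 20^{18} ≡ 1 (mod 19). 20 ≡ 2 (mod 18). So 20^{20} ≡ 20^{2} ≡ 1 (mod 19)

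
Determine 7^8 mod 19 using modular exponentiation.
8 = 8 (binary 1000). Repeated squaring mod 19: 7^1 ≡ 7; 7^2 ≡ 7² = 49 ≡ 11; 7^4 ≡ 11² = 121 ≡ 7; 7^8 ≡ 7² = 49 ≡ 11. So 7^8 ≡ 11 (mod 19).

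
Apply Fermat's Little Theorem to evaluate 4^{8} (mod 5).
1

By Fermat's Little Theorem, a^(p-1) ≡ 1 (mod p) for prime p and gcd(a, p) = 1
Here p = 5, so 4^4 ≡ 1 (mod 5)
We can reduce the exponent: 8 mod 4 = 0
So 4^8 ≡ 4^0 (mod 5)
Computing: 4^0 mod 5 = 1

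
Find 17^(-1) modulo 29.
12

Using Extended Euclidean Algorithm:
gcd(17, 29) = 1
Bezout coefficients: 17 × 12 + 29 × -7 = 1
So 17 × 12 ≡ 1 (mod 29)
The inverse is 12 mod 29 = 12
Verification: 17 × 12 = 204 = 7 × 29 + 1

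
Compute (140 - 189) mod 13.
3

(140 - 189) = -49
-49 mod 13 = 3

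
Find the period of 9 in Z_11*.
Powers of 9 mod 11: 9^1≡9, 9^2≡4, 9^3≡3, 9^4≡5, 9^5≡1. Order = 5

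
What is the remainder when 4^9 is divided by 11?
9 = 8 + 1 (binary 1001). Repeated squaring mod 11: 4^1 ≡ 4; 4^2 ≡ 4² = 16 ≡ 5; 4^4 ≡ 5² = 25 ≡ 3; 4^8 ≡ 3² = 9 ≡ 9. Multiply: 4^9 = 4^8 × 4^1 ≡ 9 × 4 (mod 11): 9 × 4 = 36 ≡ 3. So 4^9 ≡ 3 (mod 11).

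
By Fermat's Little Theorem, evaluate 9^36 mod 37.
By Fermat's Little Theorem, 9^{36} ≡ 1 (mod 37) since 37 is prime and gcd(9, 37) = 1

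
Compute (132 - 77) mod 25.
5

(132 - 77) = 55
55 mod 25 = 5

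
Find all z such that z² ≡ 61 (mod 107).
The square roots of 61 mod 107 are 75 and 32. Verify: 75² = 5625 ≡ 61 (mod 107)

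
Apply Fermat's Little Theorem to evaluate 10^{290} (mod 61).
48

By Fermat's Little Theorem, a^(p-1) ≡ 1 (mod p) for prime p and gcd(a, p) = 1
Here p = 61, so 10^60 ≡ 1 (mod 61)
We can reduce the exponent: 290 mod 60 = 50
So 10^290 ≡ 10^50 (mod 61)
Computing: 10^50 mod 61 = 48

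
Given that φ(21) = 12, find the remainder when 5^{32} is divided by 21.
By Euler: 5^{12} ≡ 1 (mod 21) since gcd(5, 21) = 1. 32 = 2×12 + 8. So 5^{32} ≡ 5^{8} ≡ 4 (mod 21)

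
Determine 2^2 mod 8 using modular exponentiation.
2 = 2 (binary 10). Repeated squaring mod 8: 2^1 ≡ 2; 2^2 ≡ 2² = 4 ≡ 4. So 2^2 ≡ 4 (mod 8).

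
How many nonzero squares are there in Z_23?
For prime 23, there are (p-1)/2 = (23-1)/2 = 11 quadratic residues (excluding 0).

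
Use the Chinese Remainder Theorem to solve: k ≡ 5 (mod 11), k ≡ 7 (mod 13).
137

Using the Chinese Remainder Theorem:
M = product of moduli = 143
For equation 1: M_1 = 13, 13 ≡ 2 (mod 11), inverse of 13 mod 11 is 6 (check: 2 × 6 = 12 ≡ 1 (mod 11))
For equation 2: M_2 = 11, 11 ≡ 11 (mod 13), inverse of 11 mod 13 is 6 (check: 11 × 6 = 66 ≡ 1 (mod 13))
Combine: k ≡ Σ r_i×M_i×(M_i⁻¹ mod m_i) = 5×13×6 + 7×11×6 = 390 + 462 = 852
852 mod 143 = 137
k ≡ 137 (mod 143)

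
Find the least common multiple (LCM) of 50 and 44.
1100

First find GCD(50, 44) using the Euclidean algorithm:
50 = 1 × 44 + 6
44 = 7 × 6 + 2
6 = 3 × 2 + 0
GCD(50, 44) = 2

LCM formula: LCM(a, b) = (a × b) / GCD(a, b)
LCM(50, 44) = (50 × 44) / 2
LCM(50, 44) = 2200 / 2
LCM(50, 44) = 1100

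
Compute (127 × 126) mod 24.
18

(127 × 126) = 16002
16002 mod 24 = 18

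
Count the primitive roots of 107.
52

The number of primitive roots modulo p is φ(p-1) = φ(106)
φ(106) = 52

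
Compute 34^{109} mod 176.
144

Using successive squaring:
Binary expansion of 109: 1101101
Powers of 34 mod 176 (each is the square of the previous):
  34^1 ≡ 34 (mod 176)
  34^2 ≡ 34² = 1156 ≡ 100 (mod 176)
  34^4 ≡ 100² = 10000 ≡ 144 (mod 176)
  34^8 ≡ 144² = 20736 ≡ 144 (mod 176)
  34^16 ≡ 144² = 20736 ≡ 144 (mod 176)
  34^32 ≡ 144² = 20736 ≡ 144 (mod 176)
  34^64 ≡ 144² = 20736 ≡ 144 (mod 176)
109 = 64 + 32 + 8 + 4 + 1, so 34^109 = 34^64 × 34^32 × 34^8 × 34^4 × 34^1 ≡ 144 × 144 × 144 × 144 × 34 (mod 176)
Multiplying step by step:
  144 × 144 = 20736 ≡ 144 (mod 176)
  144 × 144 = 20736 ≡ 144 (mod 176)
  144 × 144 = 20736 ≡ 144 (mod 176)
  144 × 34 = 4896 ≡ 144 (mod 176)
Result: 34^109 ≡ 144 (mod 176)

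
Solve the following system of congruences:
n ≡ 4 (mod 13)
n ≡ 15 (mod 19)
186

Using the Chinese Remainder Theorem:
M = product of moduli = 247
For equation 1: M_1 = 19, 19 ≡ 6 (mod 13), inverse of 19 mod 13 is 11 (check: 6 × 11 = 66 ≡ 1 (mod 13))
For equation 2: M_2 = 13, 13 ≡ 13 (mod 19), inverse of 13 mod 19 is 3 (check: 13 × 3 = 39 ≡ 1 (mod 19))
Combine: n ≡ Σ r_i×M_i×(M_i⁻¹ mod m_i) = 4×19×11 + 15×13×3 = 836 + 585 = 1421
1421 mod 247 = 186
n ≡ 186 (mod 247)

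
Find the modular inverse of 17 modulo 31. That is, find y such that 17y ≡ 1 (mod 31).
11

Using Extended Euclidean Algorithm:
gcd(17, 31) = 1
Bezout coefficients: 17 × 11 + 31 × -6 = 1
So 17 × 11 ≡ 1 (mod 31)
The inverse is 11 mod 31 = 11
Verification: 17 × 11 = 187 = 6 × 31 + 1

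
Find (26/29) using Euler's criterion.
(26/29) = 26^{14} mod 29 = -1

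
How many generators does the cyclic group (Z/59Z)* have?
28

The number of primitive roots modulo p is φ(p-1) = φ(58)
φ(58) = 28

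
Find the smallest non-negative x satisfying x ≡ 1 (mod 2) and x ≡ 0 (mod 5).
M = 2 × 5 = 10. M₁ = 5, y₁ ≡ 1 (mod 2). M₂ = 2, y₂ ≡ 3 (mod 5). x = 1×5×1 + 0×2×3 ≡ 5 (mod 10)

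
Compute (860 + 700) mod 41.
2

(860 + 700) = 1560
1560 mod 41 = 2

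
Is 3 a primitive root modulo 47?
No

To verify, check if 3^(46/q) ≢ 1 (mod 47) for each prime divisor q of 46
Divisors of 46 = 46: [1, 2, 23, 46]
  3^(46/2) = 3^23 ≡ 1 (mod 47)
  3^(46/23) = 3^2 ≡ 9 (mod 47)
Conclusion: 3 is not a primitive root modulo 47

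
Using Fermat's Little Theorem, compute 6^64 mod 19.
By Fermat: 6^{18} ≡ 1 (mod 19). 64 = 3×18 + 10. So 6^{64} ≡ 6^{10} ≡ 6 (mod 19)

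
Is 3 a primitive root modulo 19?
Yes

To verify, check if 3^(18/q) ≢ 1 (mod 19) for each prime divisor q of 18
Divisors of 18 = 18: [1, 2, 3, 6, 9, 18]
  3^(18/2) = 3^9 ≡ 18 (mod 19)
  3^(18/3) = 3^6 ≡ 7 (mod 19)
Conclusion: 3 is a primitive root modulo 19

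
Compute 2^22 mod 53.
Using repeated squaring. 22 = 16 + 4 + 2 (binary 10110). Repeated squaring mod 53: 2^1 ≡ 2; 2^2 ≡ 2² = 4 ≡ 4; 2^4 ≡ 4² = 16 ≡ 16; 2^8 ≡ 16² = 256 ≡ 44; 2^16 ≡ 44² = 1936 ≡ 28. Multiply: 2^22 = 2^16 × 2^4 × 2^2 ≡ 28 × 16 × 4 (mod 53): 28 × 16 = 448 ≡ 24; 24 × 4 = 96 ≡ 43. So 2^22 ≡ 43 (mod 53).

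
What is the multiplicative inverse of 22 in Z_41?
22^(-1) ≡ 28 (mod 41). Verification: 22 × 28 = 616 ≡ 1 (mod 41)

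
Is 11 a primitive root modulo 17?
Yes

To verify, check if 11^(16/q) ≢ 1 (mod 17) for each prime divisor q of 16
Divisors of 16 = 16: [1, 2, 4, 8, 16]
  11^(16/2) = 11^8 ≡ 16 (mod 17)
Conclusion: 11 is a primitive root modulo 17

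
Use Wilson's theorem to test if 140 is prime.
(139)! mod 140 = 0. Since 0 ≢ -1 (mod 140), 140 is not prime.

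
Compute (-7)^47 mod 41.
Using Fermat: (-7)^{40} ≡ 1 (mod 41). 47 ≡ 7 (mod 40). So (-7)^{47} ≡ (-7)^{7} ≡ 24 (mod 41)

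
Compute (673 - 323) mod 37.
17

(673 - 323) = 350
350 mod 37 = 17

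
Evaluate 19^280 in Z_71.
Using Fermat: 19^{70} ≡ 1 (mod 71). 280 ≡ 0 (mod 70). So 19^{280} ≡ 19^{0} ≡ 1 (mod 71)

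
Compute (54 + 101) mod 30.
5

(54 + 101) = 155
155 mod 30 = 5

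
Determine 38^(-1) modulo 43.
38^(-1) ≡ 17 (mod 43). Verification: 38 × 17 = 646 ≡ 1 (mod 43)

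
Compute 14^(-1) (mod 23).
5

Using Extended Euclidean Algorithm:
gcd(14, 23) = 1
Bezout coefficients: 14 × 5 + 23 × -3 = 1
So 14 × 5 ≡ 1 (mod 23)
The inverse is 5 mod 23 = 5
Verification: 14 × 5 = 70 = 3 × 23 + 1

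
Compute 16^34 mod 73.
Using repeated squaring. 34 = 32 + 2 (binary 100010). Repeated squaring mod 73: 16^1 ≡ 16; 16^2 ≡ 16² = 256 ≡ 37; 16^4 ≡ 37² = 1369 ≡ 55; 16^8 ≡ 55² = 3025 ≡ 32; 16^16 ≡ 32² = 1024 ≡ 2; 16^32 ≡ 2² = 4 ≡ 4. Multiply: 16^34 = 16^32 × 16^2 ≡ 4 × 37 (mod 73): 4 × 37 = 148 ≡ 2. So 16^34 ≡ 2 (mod 73).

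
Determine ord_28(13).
Powers of 13 mod 28: 13^1≡13, 13^2≡1. Order = 2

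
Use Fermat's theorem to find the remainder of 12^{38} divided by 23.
18

By Fermat's Little Theorem, a^(p-1) ≡ 1 (mod p) for prime p and gcd(a, p) = 1
Here p = 23, so 12^22 ≡ 1 (mod 23)
We can reduce the exponent: 38 mod 22 = 16
So 12^38 ≡ 12^16 (mod 23)
Computing: 12^16 mod 23 = 18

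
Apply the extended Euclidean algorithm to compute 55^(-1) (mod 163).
Extended GCD: 55(-80) + 163(27) = 1. So 55^(-1) ≡ 83 ≡ 83 (mod 163). Verify: 55 × 83 = 4565 ≡ 1 (mod 163)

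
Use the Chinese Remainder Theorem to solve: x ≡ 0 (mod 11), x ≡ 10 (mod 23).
33

Using the Chinese Remainder Theorem:
M = product of moduli = 253
For equation 1: M_1 = 23, 23 ≡ 1 (mod 11), inverse of 23 mod 11 is 1 (check: 1 × 1 = 1 ≡ 1 (mod 11))
For equation 2: M_2 = 11, 11 ≡ 11 (mod 23), inverse of 11 mod 23 is 21 (check: 11 × 21 = 231 ≡ 1 (mod 23))
Combine: x ≡ Σ r_i×M_i×(M_i⁻¹ mod m_i) = 0×23×1 + 10×11×21 = 0 + 2310 = 2310
2310 mod 253 = 33
x ≡ 33 (mod 253)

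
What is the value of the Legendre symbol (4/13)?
(4/13) = 4^{6} mod 13 = 1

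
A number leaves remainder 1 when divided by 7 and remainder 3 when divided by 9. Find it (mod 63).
M = 7 × 9 = 63. M₁ = 9, y₁ ≡ 4 (mod 7). M₂ = 7, y₂ ≡ 4 (mod 9). y = 1×9×4 + 3×7×4 ≡ 57 (mod 63)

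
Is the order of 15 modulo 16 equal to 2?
Yes, ord_16(15) = 2.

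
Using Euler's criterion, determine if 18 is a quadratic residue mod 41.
By Euler's criterion: 18^{20} ≡ 1 (mod 41). Since this equals 1, 18 is a QR.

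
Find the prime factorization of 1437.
3 × 479

Divide by primes starting from smallest:
1437 ÷ 3 = 479
479 ÷ 479 = 1

1437 = 3 × 479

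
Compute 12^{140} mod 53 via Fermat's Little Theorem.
44

By Fermat's Little Theorem, a^(p-1) ≡ 1 (mod p) for prime p and gcd(a, p) = 1
Here p = 53, so 12^52 ≡ 1 (mod 53)
We can reduce the exponent: 140 mod 52 = 36
So 12^140 ≡ 12^36 (mod 53)
Computing: 12^36 mod 53 = 44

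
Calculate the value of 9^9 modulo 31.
9 = 8 + 1 (binary 1001). Repeated squaring mod 31: 9^1 ≡ 9; 9^2 ≡ 9² = 81 ≡ 19; 9^4 ≡ 19² = 361 ≡ 20; 9^8 ≡ 20² = 400 ≡ 28. Multiply: 9^9 = 9^8 × 9^1 ≡ 28 × 9 (mod 31): 28 × 9 = 252 ≡ 4. So 9^9 ≡ 4 (mod 31).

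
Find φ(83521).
78608

Prime factorization: 83521 = 17^4
Using the formula φ(n) = n × Π(1 - 1/p) for each prime factor p:
φ(83521) = 83521 × (1 - 1/17)
φ(83521) = 78608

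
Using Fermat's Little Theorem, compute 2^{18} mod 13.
12

By Fermat's Little Theorem, a^(p-1) ≡ 1 (mod p) for prime p and gcd(a, p) = 1
Here p = 13, so 2^12 ≡ 1 (mod 13)
We can reduce the exponent: 18 mod 12 = 6
So 2^18 ≡ 2^6 (mod 13)
Computing: 2^6 mod 13 = 12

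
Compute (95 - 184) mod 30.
1

(95 - 184) = -89
-89 mod 30 = 1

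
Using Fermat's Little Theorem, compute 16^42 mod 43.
By Fermat's Little Theorem, 16^{42} ≡ 1 (mod 43) since 43 is prime and gcd(16, 43) = 1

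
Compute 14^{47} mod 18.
2

Using successive squaring:
Binary expansion of 47: 101111
Powers of 14 mod 18 (each is the square of the previous):
  14^1 ≡ 14 (mod 18)
  14^2 ≡ 14² = 196 ≡ 16 (mod 18)
  14^4 ≡ 16² = 256 ≡ 4 (mod 18)
  14^8 ≡ 4² = 16 ≡ 16 (mod 18)
  14^16 ≡ 16² = 256 ≡ 4 (mod 18)
  14^32 ≡ 4² = 16 ≡ 16 (mod 18)
47 = 32 + 8 + 4 + 2 + 1, so 14^47 = 14^32 × 14^8 × 14^4 × 14^2 × 14^1 ≡ 16 × 16 × 4 × 16 × 14 (mod 18)
Multiplying step by step:
  16 × 16 = 256 ≡ 4 (mod 18)
  4 × 4 = 16 ≡ 16 (mod 18)
  16 × 16 = 256 ≡ 4 (mod 18)
  4 × 14 = 56 ≡ 2 (mod 18)
Result: 14^47 ≡ 2 (mod 18)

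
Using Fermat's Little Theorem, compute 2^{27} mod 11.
7

By Fermat's Little Theorem, a^(p-1) ≡ 1 (mod p) for prime p and gcd(a, p) = 1
Here p = 11, so 2^10 ≡ 1 (mod 11)
We can reduce the exponent: 27 mod 10 = 7
So 2^27 ≡ 2^7 (mod 11)
Computing: 2^7 mod 11 = 7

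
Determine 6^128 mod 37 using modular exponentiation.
Using Fermat: 6^{36} ≡ 1 (mod 37). 128 ≡ 20 (mod 36). So 6^{128} ≡ 6^{20} ≡ 1 (mod 37)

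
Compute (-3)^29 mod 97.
Using repeated squaring. (-3) ≡ 94 (mod 97). 29 = 16 + 8 + 4 + 1 (binary 11101). Repeated squaring mod 97: 94^1 ≡ 94; 94^2 ≡ 94² = 8836 ≡ 9; 94^4 ≡ 9² = 81 ≡ 81; 94^8 ≡ 81² = 6561 ≡ 62; 94^16 ≡ 62² = 3844 ≡ 61. Multiply: (-3)^29 ≡ 94^16 × 94^8 × 94^4 × 94^1 ≡ 61 × 62 × 81 × 94 (mod 97): 61 × 62 = 3782 ≡ 96; 96 × 81 = 7776 ≡ 16; 16 × 94 = 1504 ≡ 49. So (-3)^29 ≡ 49 (mod 97).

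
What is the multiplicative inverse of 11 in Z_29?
11^(-1) ≡ 8 (mod 29). Verification: 11 × 8 = 88 ≡ 1 (mod 29)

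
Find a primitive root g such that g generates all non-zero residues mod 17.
p - 1 = 16 has prime divisors 2. h is a primitive root mod 17 iff h^(16/q) ≢ 1 (mod 17) for each such q.
h = 2: 2^8 ≡ 1 (mod 17); 2^8 ≡ 1, so not a primitive root.
h = 3: 3^8 ≡ 16 (mod 17); none is 1, so 3 has order 16 and is a primitive root.
The smallest primitive root mod 17 is g = 3.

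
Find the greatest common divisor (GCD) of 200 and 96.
8

Using the Euclidean algorithm:
200 = 2 × 96 + 8
96 = 12 × 8 + 0

GCD(200, 96) = 8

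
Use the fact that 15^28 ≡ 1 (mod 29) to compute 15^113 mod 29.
By Fermat: 15^{28} ≡ 1 (mod 29). 113 = 4×28 + 1. So 15^{113} ≡ 15^{1} ≡ 15 (mod 29)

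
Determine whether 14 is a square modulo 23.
By Euler's criterion: 14^{11} ≡ 22 (mod 23). Since this equals -1 (≡ 22), 14 is not a QR.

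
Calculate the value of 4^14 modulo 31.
Using repeated squaring. 14 = 8 + 4 + 2 (binary 1110). Repeated squaring mod 31: 4^1 ≡ 4; 4^2 ≡ 4² = 16 ≡ 16; 4^4 ≡ 16² = 256 ≡ 8; 4^8 ≡ 8² = 64 ≡ 2. Multiply: 4^14 = 4^8 × 4^4 × 4^2 ≡ 2 × 8 × 16 (mod 31): 2 × 8 = 16 ≡ 16; 16 × 16 = 256 ≡ 8. So 4^14 ≡ 8 (mod 31).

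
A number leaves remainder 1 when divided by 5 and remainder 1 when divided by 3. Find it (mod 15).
M = 5 × 3 = 15. M₁ = 3, y₁ ≡ 2 (mod 5). M₂ = 5, y₂ ≡ 2 (mod 3). z = 1×3×2 + 1×5×2 ≡ 1 (mod 15)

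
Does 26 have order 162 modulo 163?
p - 1 = 162 has prime divisors 2, 3. Check 26^(162/q) mod 163 for each: 26^(162/2) = 26^81 ≡ 1, 26^(162/3) = 26^54 ≡ 104 (mod 163). Since 26^81 ≡ 1 (mod 163), the order of 26 divides 81 (in fact the order is 81) ≠ 162, so it is not a primitive root.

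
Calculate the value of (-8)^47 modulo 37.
Using Fermat: (-8)^{36} ≡ 1 (mod 37). 47 ≡ 11 (mod 36). So (-8)^{47} ≡ (-8)^{11} ≡ 23 (mod 37)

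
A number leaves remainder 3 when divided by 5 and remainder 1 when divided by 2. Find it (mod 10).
M = 5 × 2 = 10. M₁ = 2, y₁ ≡ 3 (mod 5). M₂ = 5, y₂ ≡ 1 (mod 2). t = 3×2×3 + 1×5×1 ≡ 3 (mod 10)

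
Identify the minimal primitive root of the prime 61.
p - 1 = 60 has prime divisors 2, 3, 5. h is a primitive root mod 61 iff h^(60/q) ≢ 1 (mod 61) for each such q.
h = 2: 2^30 ≡ 60, 2^20 ≡ 47, 2^12 ≡ 9 (mod 61); none is 1, so 2 has order 60 and is a primitive root.
The smallest primitive root mod 61 is g = 2.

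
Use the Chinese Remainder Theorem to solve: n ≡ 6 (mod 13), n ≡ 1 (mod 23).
M = 13 × 23 = 299. M₁ = 23, y₁ ≡ 4 (mod 13). M₂ = 13, y₂ ≡ 16 (mod 23). n = 6×23×4 + 1×13×16 ≡ 162 (mod 299)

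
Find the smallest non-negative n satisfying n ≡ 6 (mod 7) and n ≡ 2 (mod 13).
M = 7 × 13 = 91. M₁ = 13, y₁ ≡ 6 (mod 7). M₂ = 7, y₂ ≡ 2 (mod 13). n = 6×13×6 + 2×7×2 ≡ 41 (mod 91)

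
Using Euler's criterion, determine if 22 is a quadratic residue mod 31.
By Euler's criterion: 22^{15} ≡ 30 (mod 31). Since this equals -1 (≡ 30), 22 is not a QR.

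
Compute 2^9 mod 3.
9 = 8 + 1 (binary 1001). Repeated squaring mod 3: 2^1 ≡ 2; 2^2 ≡ 2² = 4 ≡ 1; 2^4 ≡ 1² = 1 ≡ 1; 2^8 ≡ 1² = 1 ≡ 1. Multiply: 2^9 = 2^8 × 2^1 ≡ 1 × 2 (mod 3): 1 × 2 = 2 ≡ 2. So 2^9 ≡ 2 (mod 3).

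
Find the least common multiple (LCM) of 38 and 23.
874

First find GCD(38, 23) using the Euclidean algorithm:
38 = 1 × 23 + 15
23 = 1 × 15 + 8
15 = 1 × 8 + 7
8 = 1 × 7 + 1
7 = 7 × 1 + 0
GCD(38, 23) = 1

LCM formula: LCM(a, b) = (a × b) / GCD(a, b)
LCM(38, 23) = (38 × 23) / 1
LCM(38, 23) = 874 / 1
LCM(38, 23) = 874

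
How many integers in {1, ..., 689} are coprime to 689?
624

Prime factorization: 689 = 13 × 53
Using the formula φ(n) = n × Π(1 - 1/p) for each prime factor p:
φ(689) = 689 × (1 - 1/13) × (1 - 1/53)
φ(689) = 624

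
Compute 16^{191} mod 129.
127

Using successive squaring:
Binary expansion of 191: 10111111
Powers of 16 mod 129 (each is the square of the previous):
  16^1 ≡ 16 (mod 129)
  16^2 ≡ 16² = 256 ≡ 127 (mod 129)
  16^4 ≡ 127² = 16129 ≡ 4 (mod 129)
  16^8 ≡ 4² = 16 ≡ 16 (mod 129)
  16^16 ≡ 16² = 256 ≡ 127 (mod 129)
  16^32 ≡ 127² = 16129 ≡ 4 (mod 129)
  16^64 ≡ 4² = 16 ≡ 16 (mod 129)
  16^128 ≡ 16² = 256 ≡ 127 (mod 129)
191 = 128 + 32 + 16 + 8 + 4 + 2 + 1, so 16^191 = 16^128 × 16^32 × 16^16 × 16^8 × 16^4 × 16^2 × 16^1 ≡ 127 × 4 × 127 × 16 × 4 × 127 × 16 (mod 129)
Multiplying step by step:
  127 × 4 = 508 ≡ 121 (mod 129)
  121 × 127 = 15367 ≡ 16 (mod 129)
  16 × 16 = 256 ≡ 127 (mod 129)
  127 × 4 = 508 ≡ 121 (mod 129)
  121 × 127 = 15367 ≡ 16 (mod 129)
  16 × 16 = 256 ≡ 127 (mod 129)
Result: 16^191 ≡ 127 (mod 129)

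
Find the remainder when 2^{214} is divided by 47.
By Fermat: 2^{46} ≡ 1 (mod 47). 214 = 4×46 + 30. So 2^{214} ≡ 2^{30} ≡ 34 (mod 47)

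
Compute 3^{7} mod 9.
0

Using successive squaring:
Binary expansion of 7: 111
Powers of 3 mod 9 (each is the square of the previous):
  3^1 ≡ 3 (mod 9)
  3^2 ≡ 3² = 9 ≡ 0 (mod 9)
  3^4 ≡ 0² = 0 ≡ 0 (mod 9)
7 = 4 + 2 + 1, so 3^7 = 3^4 × 3^2 × 3^1 ≡ 0 × 0 × 3 (mod 9)
Multiplying step by step:
  0 × 0 = 0 ≡ 0 (mod 9)
  0 × 3 = 0 ≡ 0 (mod 9)
Result: 3^7 ≡ 0 (mod 9)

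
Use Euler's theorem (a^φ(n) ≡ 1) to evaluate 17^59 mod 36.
By Euler: 17^{12} ≡ 1 (mod 36) since gcd(17, 36) = 1. 59 = 4×12 + 11. So 17^{59} ≡ 17^{11} ≡ 17 (mod 36)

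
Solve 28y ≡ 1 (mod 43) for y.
28^(-1) ≡ 20 (mod 43). Verification: 28 × 20 = 560 ≡ 1 (mod 43)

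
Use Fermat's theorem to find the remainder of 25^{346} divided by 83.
63

By Fermat's Little Theorem, a^(p-1) ≡ 1 (mod p) for prime p and gcd(a, p) = 1
Here p = 83, so 25^82 ≡ 1 (mod 83)
We can reduce the exponent: 346 mod 82 = 18
So 25^346 ≡ 25^18 (mod 83)
Computing: 25^18 mod 83 = 63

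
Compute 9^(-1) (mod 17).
2

Using Extended Euclidean Algorithm:
gcd(9, 17) = 1
Bezout coefficients: 9 × 2 + 17 × -1 = 1
So 9 × 2 ≡ 1 (mod 17)
The inverse is 2 mod 17 = 2
Verification: 9 × 2 = 18 = 1 × 17 + 1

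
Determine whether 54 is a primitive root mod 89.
p - 1 = 88 has prime divisors 2, 11. Check 54^(88/q) mod 89 for each: 54^(88/2) = 54^44 ≡ 88, 54^(88/11) = 54^8 ≡ 16 (mod 89). None of these is 1, so 54 has order 88 = φ(89), so it is a primitive root mod 89.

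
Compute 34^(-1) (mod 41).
34^(-1) ≡ 35 (mod 41). Verification: 34 × 35 = 1190 ≡ 1 (mod 41)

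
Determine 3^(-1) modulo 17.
3^(-1) ≡ 6 (mod 17). Verification: 3 × 6 = 18 ≡ 1 (mod 17)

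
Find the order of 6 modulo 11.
Powers of 6 mod 11: 6^1≡6, 6^2≡3, 6^3≡7, 6^4≡9, 6^5≡10, 6^6≡5, 6^7≡8, 6^8≡4, 6^9≡2, 6^10≡1. Order = 10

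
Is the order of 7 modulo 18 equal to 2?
No, the actual order is 3, not 2.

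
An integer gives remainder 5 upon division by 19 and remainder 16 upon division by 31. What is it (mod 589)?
M = 19 × 31 = 589. M₁ = 31, y₁ ≡ 8 (mod 19). M₂ = 19, y₂ ≡ 18 (mod 31). t = 5×31×8 + 16×19×18 ≡ 233 (mod 589). The smallest positive such number is 233.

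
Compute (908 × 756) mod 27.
0

(908 × 756) = 686448
686448 mod 27 = 0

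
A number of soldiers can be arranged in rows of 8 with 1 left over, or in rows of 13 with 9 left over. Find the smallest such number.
M = 8 × 13 = 104. M₁ = 13, y₁ ≡ 5 (mod 8). M₂ = 8, y₂ ≡ 5 (mod 13). y = 1×13×5 + 9×8×5 ≡ 9 (mod 104). The smallest positive such number is 9.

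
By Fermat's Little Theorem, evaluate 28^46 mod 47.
By Fermat's Little Theorem, 28^{46} ≡ 1 (mod 47) since 47 is prime and gcd(28, 47) = 1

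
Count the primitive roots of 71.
24

The number of primitive roots modulo p is φ(p-1) = φ(70)
φ(70) = 24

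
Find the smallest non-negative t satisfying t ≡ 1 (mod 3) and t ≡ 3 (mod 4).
M = 3 × 4 = 12. M₁ = 4, y₁ ≡ 1 (mod 3). M₂ = 3, y₂ ≡ 3 (mod 4). t = 1×4×1 + 3×3×3 ≡ 7 (mod 12)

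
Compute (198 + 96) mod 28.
14

(198 + 96) = 294
294 mod 28 = 14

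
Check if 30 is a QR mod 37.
By Euler's criterion: 30^{18} ≡ 1 (mod 37). Since this equals 1, 30 is a QR.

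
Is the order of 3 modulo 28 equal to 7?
No, the actual order is 6, not 7.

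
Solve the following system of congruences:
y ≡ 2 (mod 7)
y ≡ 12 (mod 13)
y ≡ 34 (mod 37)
3327

Using the Chinese Remainder Theorem:
M = product of moduli = 3367
For equation 1: M_1 = 481, 481 ≡ 5 (mod 7), inverse of 481 mod 7 is 3 (check: 5 × 3 = 15 ≡ 1 (mod 7))
For equation 2: M_2 = 259, 259 ≡ 12 (mod 13), inverse of 259 mod 13 is 12 (check: 12 × 12 = 144 ≡ 1 (mod 13))
For equation 3: M_3 = 91, 91 ≡ 17 (mod 37), inverse of 91 mod 37 is 24 (check: 17 × 24 = 408 ≡ 1 (mod 37))
Combine: y ≡ Σ r_i×M_i×(M_i⁻¹ mod m_i) = 2×481×3 + 12×259×12 + 34×91×24 = 2886 + 37296 + 74256 = 114438
114438 mod 3367 = 3327
y ≡ 3327 (mod 3367)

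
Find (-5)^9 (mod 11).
(-5) ≡ 6 (mod 11). 9 = 8 + 1 (binary 1001). Repeated squaring mod 11: 6^1 ≡ 6; 6^2 ≡ 6² = 36 ≡ 3; 6^4 ≡ 3² = 9 ≡ 9; 6^8 ≡ 9² = 81 ≡ 4. Multiply: (-5)^9 ≡ 6^8 × 6^1 ≡ 4 × 6 (mod 11): 4 × 6 = 24 ≡ 2. So (-5)^9 ≡ 2 (mod 11).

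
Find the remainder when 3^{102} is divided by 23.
By Fermat: 3^{22} ≡ 1 (mod 23). 102 = 4×22 + 14. So 3^{102} ≡ 3^{14} ≡ 4 (mod 23)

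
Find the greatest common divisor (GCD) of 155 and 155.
155

Using the Euclidean algorithm:
155 = 1 × 155 + 0

GCD(155, 155) = 155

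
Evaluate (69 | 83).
(69/83) = 69^{41} mod 83 = 1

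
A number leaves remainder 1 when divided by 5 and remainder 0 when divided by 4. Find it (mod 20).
M = 5 × 4 = 20. M₁ = 4, y₁ ≡ 4 (mod 5). M₂ = 5, y₂ ≡ 1 (mod 4). m = 1×4×4 + 0×5×1 ≡ 16 (mod 20)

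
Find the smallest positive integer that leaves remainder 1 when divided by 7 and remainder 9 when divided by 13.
M = 7 × 13 = 91. M₁ = 13, y₁ ≡ 6 (mod 7). M₂ = 7, y₂ ≡ 2 (mod 13). y = 1×13×6 + 9×7×2 ≡ 22 (mod 91). The smallest positive such number is 22.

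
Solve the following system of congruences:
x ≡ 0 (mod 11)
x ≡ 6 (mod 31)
99

Using the Chinese Remainder Theorem:
M = product of moduli = 341
For equation 1: M_1 = 31, 31 ≡ 9 (mod 11), inverse of 31 mod 11 is 5 (check: 9 × 5 = 45 ≡ 1 (mod 11))
For equation 2: M_2 = 11, 11 ≡ 11 (mod 31), inverse of 11 mod 31 is 17 (check: 11 × 17 = 187 ≡ 1 (mod 31))
Combine: x ≡ Σ r_i×M_i×(M_i⁻¹ mod m_i) = 0×31×5 + 6×11×17 = 0 + 1122 = 1122
1122 mod 341 = 99
x ≡ 99 (mod 341)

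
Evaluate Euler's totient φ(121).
110

Prime factorization: 121 = 11^2
Using the formula φ(n) = n × Π(1 - 1/p) for each prime factor p:
φ(121) = 121 × (1 - 1/11)
φ(121) = 110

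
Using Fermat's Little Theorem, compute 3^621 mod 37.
By Fermat: 3^{36} ≡ 1 (mod 37). 621 ≡ 9 (mod 36). So 3^{621} ≡ 3^{9} ≡ 36 (mod 37)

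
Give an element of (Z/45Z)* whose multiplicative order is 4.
37 has order 4 mod 45 since 37^{4} ≡ 1 (mod 45) and no smaller power works.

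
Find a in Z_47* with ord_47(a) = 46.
5 has order 46 mod 47 since 5^{46} ≡ 1 (mod 47) and no smaller power works.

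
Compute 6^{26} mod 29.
25

Using successive squaring:
Binary expansion of 26: 11010
Powers of 6 mod 29 (each is the square of the previous):
  6^1 ≡ 6 (mod 29)
  6^2 ≡ 6² = 36 ≡ 7 (mod 29)
  6^4 ≡ 7² = 49 ≡ 20 (mod 29)
  6^8 ≡ 20² = 400 ≡ 23 (mod 29)
  6^16 ≡ 23² = 529 ≡ 7 (mod 29)
26 = 16 + 8 + 2, so 6^26 = 6^16 × 6^8 × 6^2 ≡ 7 × 23 × 7 (mod 29)
Multiplying step by step:
  7 × 23 = 161 ≡ 16 (mod 29)
  16 × 7 = 112 ≡ 25 (mod 29)
Result: 6^26 ≡ 25 (mod 29)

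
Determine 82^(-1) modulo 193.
82^(-1) ≡ 153 (mod 193). Verification: 82 × 153 = 12546 ≡ 1 (mod 193)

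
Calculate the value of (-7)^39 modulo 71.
Using repeated squaring. (-7) ≡ 64 (mod 71). 39 = 32 + 4 + 2 + 1 (binary 100111). Repeated squaring mod 71: 64^1 ≡ 64; 64^2 ≡ 64² = 4096 ≡ 49; 64^4 ≡ 49² = 2401 ≡ 58; 64^8 ≡ 58² = 3364 ≡ 27; 64^16 ≡ 27² = 729 ≡ 19; 64^32 ≡ 19² = 361 ≡ 6. Multiply: (-7)^39 ≡ 64^32 × 64^4 × 64^2 × 64^1 ≡ 6 × 58 × 49 × 64 (mod 71): 6 × 58 = 348 ≡ 64; 64 × 49 = 3136 ≡ 12; 12 × 64 = 768 ≡ 58. So (-7)^39 ≡ 58 (mod 71).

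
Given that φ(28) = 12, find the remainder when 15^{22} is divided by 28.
By Euler: 15^{12} ≡ 1 (mod 28) since gcd(15, 28) = 1. 22 = 1×12 + 10. So 15^{22} ≡ 15^{10} ≡ 1 (mod 28)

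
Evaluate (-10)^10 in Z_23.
(-10) ≡ 13 (mod 23). 10 = 8 + 2 (binary 1010). Repeated squaring mod 23: 13^1 ≡ 13; 13^2 ≡ 13² = 169 ≡ 8; 13^4 ≡ 8² = 64 ≡ 18; 13^8 ≡ 18² = 324 ≡ 2. Multiply: (-10)^10 ≡ 13^8 × 13^2 ≡ 2 × 8 (mod 23): 2 × 8 = 16 ≡ 16. So (-10)^10 ≡ 16 (mod 23).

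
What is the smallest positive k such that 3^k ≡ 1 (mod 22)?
Powers of 3 mod 22: 3^1≡3, 3^2≡9, 3^3≡5, 3^4≡15, 3^5≡1. Order = 5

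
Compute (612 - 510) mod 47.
8

(612 - 510) = 102
102 mod 47 = 8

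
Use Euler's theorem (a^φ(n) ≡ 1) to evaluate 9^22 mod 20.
By Euler: 9^{8} ≡ 1 (mod 20) since gcd(9, 20) = 1. 22 = 2×8 + 6. So 9^{22} ≡ 9^{6} ≡ 1 (mod 20)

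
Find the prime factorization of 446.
2 × 223

Divide by primes starting from smallest:
446 ÷ 2 = 223
223 ÷ 223 = 1

446 = 2 × 223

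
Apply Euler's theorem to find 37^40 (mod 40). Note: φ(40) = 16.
By Euler: 37^{16} ≡ 1 (mod 40) since gcd(37, 40) = 1. 40 = 2×16 + 8. So 37^{40} ≡ 37^{8} ≡ 1 (mod 40)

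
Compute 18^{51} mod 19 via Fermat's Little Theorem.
18

By Fermat's Little Theorem, a^(p-1) ≡ 1 (mod p) for prime p and gcd(a, p) = 1
Here p = 19, so 18^18 ≡ 1 (mod 19)
We can reduce the exponent: 51 mod 18 = 15
So 18^51 ≡ 18^15 (mod 19)
Computing: 18^15 mod 19 = 18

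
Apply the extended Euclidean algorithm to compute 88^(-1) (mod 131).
Extended GCD: 88(-64) + 131(43) = 1. So 88^(-1) ≡ 67 ≡ 67 (mod 131). Verify: 88 × 67 = 5896 ≡ 1 (mod 131)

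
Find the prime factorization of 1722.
2 × 3 × 7 × 41

Divide by primes starting from smallest:
1722 ÷ 2 = 861
861 ÷ 3 = 287
287 ÷ 7 = 41
41 ÷ 41 = 1

1722 = 2 × 3 × 7 × 41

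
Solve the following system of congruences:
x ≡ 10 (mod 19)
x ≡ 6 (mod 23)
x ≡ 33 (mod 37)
4399

Using the Chinese Remainder Theorem:
M = product of moduli = 16169
For equation 1: M_1 = 851, 851 ≡ 15 (mod 19), inverse of 851 mod 19 is 14 (check: 15 × 14 = 210 ≡ 1 (mod 19))
For equation 2: M_2 = 703, 703 ≡ 13 (mod 23), inverse of 703 mod 23 is 16 (check: 13 × 16 = 208 ≡ 1 (mod 23))
For equation 3: M_3 = 437, 437 ≡ 30 (mod 37), inverse of 437 mod 37 is 21 (check: 30 × 21 = 630 ≡ 1 (mod 37))
Combine: x ≡ Σ r_i×M_i×(M_i⁻¹ mod m_i) = 10×851×14 + 6×703×16 + 33×437×21 = 119140 + 67488 + 302841 = 489469
489469 mod 16169 = 4399
x ≡ 4399 (mod 16169)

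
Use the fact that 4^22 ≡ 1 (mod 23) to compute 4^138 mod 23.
By Fermat: 4^{22} ≡ 1 (mod 23). 138 = 6×22 + 6. So 4^{138} ≡ 4^{6} ≡ 2 (mod 23)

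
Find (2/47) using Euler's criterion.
(2/47) = 2^{23} mod 47 = 1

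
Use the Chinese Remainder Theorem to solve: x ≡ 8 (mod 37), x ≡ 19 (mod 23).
341

Using the Chinese Remainder Theorem:
M = product of moduli = 851
For equation 1: M_1 = 23, 23 ≡ 23 (mod 37), inverse of 23 mod 37 is 29 (check: 23 × 29 = 667 ≡ 1 (mod 37))
For equation 2: M_2 = 37, 37 ≡ 14 (mod 23), inverse of 37 mod 23 is 5 (check: 14 × 5 = 70 ≡ 1 (mod 23))
Combine: x ≡ Σ r_i×M_i×(M_i⁻¹ mod m_i) = 8×23×29 + 19×37×5 = 5336 + 3515 = 8851
8851 mod 851 = 341
x ≡ 341 (mod 851)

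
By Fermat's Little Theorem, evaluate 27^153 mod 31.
By Fermat: 27^{30} ≡ 1 (mod 31). 153 = 5×30 + 3. So 27^{153} ≡ 27^{3} ≡ 29 (mod 31)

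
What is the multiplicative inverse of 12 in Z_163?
12^(-1) ≡ 68 (mod 163). Verification: 12 × 68 = 816 ≡ 1 (mod 163)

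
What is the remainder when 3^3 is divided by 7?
3 = 2 + 1 (binary 11). Repeated squaring mod 7: 3^1 ≡ 3; 3^2 ≡ 3² = 9 ≡ 2. Multiply: 3^3 = 3^2 × 3^1 ≡ 2 × 3 (mod 7): 2 × 3 = 6 ≡ 6. So 3^3 ≡ 6 (mod 7).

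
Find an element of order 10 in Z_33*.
7 has order 10 mod 33 since 7^{10} ≡ 1 (mod 33) and no smaller power works.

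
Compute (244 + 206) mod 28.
2

(244 + 206) = 450
450 mod 28 = 2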